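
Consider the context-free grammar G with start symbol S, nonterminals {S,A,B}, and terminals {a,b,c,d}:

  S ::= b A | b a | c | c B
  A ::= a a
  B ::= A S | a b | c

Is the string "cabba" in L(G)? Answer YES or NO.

CNF form of G:
  S -> T1 A | T1 T0 | T2 B | c
  A -> T0 T0
  B -> A S | T0 T1 | c
  T0 -> a
  T1 -> b
  T2 -> c

CYK fill:
  [0..0]={B,S,T2}  "c"  orig:{B,S}
  [1..1]={T0}  "a"  orig:{}
  [2..2]={T1}  "b"  orig:{}
  [3..3]={T1}  "b"  orig:{}
  [4..4]={T0}  "a"  orig:{}
  [0..1]=∅  "ca"
  [1..2]={B}  "ab"
  [2..3]=∅  "bb"
  [3..4]={S}  "ba"
  [0..2]={S}  "cab"
  [1..3]=∅  "abb"
  [2..4]=∅  "bba"
  [0..3]=∅  "cabb"
  [1..4]=∅  "abba"
  [0..4]=∅  "cabba"

S ∉ T[0,4] ⇒ NO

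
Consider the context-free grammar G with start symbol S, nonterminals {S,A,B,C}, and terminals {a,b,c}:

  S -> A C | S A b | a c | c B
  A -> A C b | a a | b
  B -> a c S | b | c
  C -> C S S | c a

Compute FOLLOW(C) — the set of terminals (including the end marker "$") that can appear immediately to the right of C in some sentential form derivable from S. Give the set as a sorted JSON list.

Compute FIRST by fixpoint:
pass 1:
  A via A→a a: +{a}
  A via A→b: +{b}
  B via B→a c S: +{a}
  B via B→b: +{b}
  B via B→c: +{c}
  C via C→c a: +{c}
  S via S→A C: +{a,b}
  S via S→c B: +{c}
  FIRST(S)={a,b,c}  FIRST(A)={a,b}  FIRST(B)={a,b,c}  FIRST(C)={c}
pass 2: (stable)
  FIRST(S)={a,b,c}  FIRST(A)={a,b}  FIRST(B)={a,b,c}  FIRST(C)={c}

FOLLOW sets:
FOLLOW(S) := {$}
round 1:
  A→A C b: FOLLOW(A) ⊇ FIRST(C) = {c}; new: +{c}
  A→A C b: FOLLOW(C) ⊇ FIRST(b) = {b}; new: +{b}
  C→C S S: FOLLOW(C) ⊇ FIRST(S) = {a,b,c}; new: +{a,c}
  C→C S S: FOLLOW(S) ⊇ FIRST(S) = {a,b,c}; new: +{a,b,c}
  S→A C: FOLLOW(C) ⊇ FOLLOW(S) ⊇ {$,a,b,c}; new: +{$}
  S→S A b: FOLLOW(A) ⊇ FIRST(b) = {b}; new: +{b}
  S→c B: FOLLOW(B) ⊇ FOLLOW(S) ⊇ {$,a,b,c}; new: +{$,a,b,c}
  FOLLOW(S)={$,a,b,c}  FOLLOW(A)={b,c}  FOLLOW(B)={$,a,b,c}  FOLLOW(C)={$,a,b,c}
round 2: (stable)
  FOLLOW(S)={$,a,b,c}  FOLLOW(A)={b,c}  FOLLOW(B)={$,a,b,c}  FOLLOW(C)={$,a,b,c}

FOLLOW(C) = ["$", "a", "b", "c"]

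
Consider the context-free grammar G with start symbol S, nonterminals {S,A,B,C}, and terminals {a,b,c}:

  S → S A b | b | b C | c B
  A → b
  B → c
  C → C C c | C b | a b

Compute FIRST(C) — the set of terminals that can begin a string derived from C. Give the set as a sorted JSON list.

Compute FIRST by fixpoint:
iter 1:
  A via A→b: +{b}
  B via B→c: +{c}
  C via C→a b: +{a}
  S via S→b: +{b}
  S via S→c B: +{c}
  S: {b,c}  A: {b}  B: {c}  C: {a}
iter 2: (no change)
  S: {b,c}  A: {b}  B: {c}  C: {a}

FIRST(C) = ["a"]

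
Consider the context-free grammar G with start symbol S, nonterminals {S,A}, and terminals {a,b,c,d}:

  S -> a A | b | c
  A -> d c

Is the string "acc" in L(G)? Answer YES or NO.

CNF form of G:
  S -> T2 A | b | c
  A -> T0 T1
  T0 -> d
  T1 -> c
  T2 -> a

CYK fill:
  cell(0,0) a: {T2}  orig:{}
  cell(1,1) c: {S,T1}  orig:{S}
  cell(2,2) c: {S,T1}  orig:{S}
  cell(0,1) ac: ∅
  cell(1,2) cc: ∅
  cell(0,2) acc: ∅

S ∉ T[0,2] ⇒ NO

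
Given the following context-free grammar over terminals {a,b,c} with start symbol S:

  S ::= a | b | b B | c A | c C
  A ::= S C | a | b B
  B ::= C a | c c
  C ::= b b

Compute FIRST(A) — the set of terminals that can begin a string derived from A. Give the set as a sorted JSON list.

FIRST iteration:
round 1:
  A via A→a: +{a}
  A via A→b B: +{b}
  B via B→c c: +{c}
  C via C→b b: +{b}
  S via S→a: +{a}
  S via S→b: +{b}
  S via S→c A: +{c}
  S: {a,b,c}  A: {a,b}  B: {c}  C: {b}
round 2:
  A via A→S C: +{c}
  B via B→C a: +{b}
  S: {a,b,c}  A: {a,b,c}  B: {b,c}  C: {b}
round 3: (no change)
  S: {a,b,c}  A: {a,b,c}  B: {b,c}  C: {b}

FIRST(A) = ["a", "b", "c"]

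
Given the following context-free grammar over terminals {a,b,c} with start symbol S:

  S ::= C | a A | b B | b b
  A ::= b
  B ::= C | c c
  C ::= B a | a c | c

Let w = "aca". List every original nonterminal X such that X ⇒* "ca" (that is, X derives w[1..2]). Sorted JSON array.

CNF form of G:
  S -> B T0 | T0 A | T0 T1 | T2 B | T2 T2 | c
  A -> b
  B -> B T0 | T0 T1 | T1 T1 | c
  C -> B T0 | T0 T1 | c
  T0 -> a
  T1 -> c
  T2 -> b

CYK fill (cells [i..j] with 1 ≤ i ≤ j ≤ 2 only):
  cell(1,1) c: {B,C,S,T1}  orig:{B,C,S}
  cell(2,2) a: {T0}  orig:{}
  cell(1,2) ca: {B,C,S}

Original NTs in T[1,2] deriving "ca": ["B", "C", "S"]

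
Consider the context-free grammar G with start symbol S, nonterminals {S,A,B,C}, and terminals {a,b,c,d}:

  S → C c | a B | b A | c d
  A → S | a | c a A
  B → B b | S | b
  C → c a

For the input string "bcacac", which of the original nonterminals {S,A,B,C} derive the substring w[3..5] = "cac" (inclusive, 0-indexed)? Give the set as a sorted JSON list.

Convert to CNF:
  S -> C T0 | T0 T3 | T1 B | T2 A
  A -> C T0 | T0 T3 | T0 X4 | T1 B | T2 A | a
  B -> B T2 | C T0 | T0 T3 | T1 B | T2 A | b
  C -> T0 T1
  T0 -> c
  T1 -> a
  T2 -> b
  T3 -> d
  X4 -> T1 A

CYK table (by increasing span), restricted to cells inside w[3..5]:
  T[3,3] 'c' = {T0}  orig:{}
  T[4,4] 'a' = {A,T1}  orig:{A}
  T[5,5] 'c' = {T0}  orig:{}
  T[3,4] 'ca' = {C}
  T[4,5] 'ac' = ∅
  T[3,5] 'cac' = {A,B,S}

Original NTs in T[3,5] deriving "cac": ["A", "B", "S"]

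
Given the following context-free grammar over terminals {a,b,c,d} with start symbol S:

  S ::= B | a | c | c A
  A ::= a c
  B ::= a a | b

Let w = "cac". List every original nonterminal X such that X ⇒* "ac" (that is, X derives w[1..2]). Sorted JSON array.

Convert to CNF:
  S -> T0 T0 | T1 A | a | b | c
  A -> T0 T1
  B -> T0 T0 | b
  T0 -> a
  T1 -> c

CYK table (by increasing span) (cells [i..j] with 1 ≤ i ≤ j ≤ 2 only):
  cell(1,1) a: {S,T0}  orig:{S}
  cell(2,2) c: {S,T1}  orig:{S}
  cell(1,2) ac: {A}

Original NTs in T[1,2] deriving "ac": ["A"]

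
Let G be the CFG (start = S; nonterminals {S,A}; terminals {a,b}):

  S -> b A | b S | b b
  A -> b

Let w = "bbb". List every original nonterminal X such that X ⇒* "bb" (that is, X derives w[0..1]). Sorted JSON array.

CNF form of G:
  S -> T0 A | T0 S | T0 T0
  A -> b
  T0 -> b

Fill CYK table bottom-up, restricted to cells inside w[0..1]:
  cell(0,0) b: {A,T0}  orig:{A}
  cell(1,1) b: {A,T0}  orig:{A}
  cell(0,1) bb: {S}

Original NTs in T[0,1] deriving "bb": ["S"]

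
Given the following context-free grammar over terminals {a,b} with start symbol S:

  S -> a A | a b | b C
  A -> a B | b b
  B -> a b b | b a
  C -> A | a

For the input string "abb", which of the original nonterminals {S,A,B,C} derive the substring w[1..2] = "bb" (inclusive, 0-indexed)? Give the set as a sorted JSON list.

CNF form of G:
  S -> T0 A | T0 T1 | T1 C
  A -> T0 B | T1 T1
  B -> T0 X2 | T1 T0
  C -> T0 B | T1 T1 | a
  T0 -> a
  T1 -> b
  X2 -> T1 T1

Fill CYK table bottom-up (cells [i..j] with 1 ≤ i ≤ j ≤ 2 only):
  cell(1,1) b: {T1}  orig:{}
  cell(2,2) b: {T1}  orig:{}
  cell(1,2) bb: {A,C,X2}  orig:{A,C}

Original NTs in T[1,2] deriving "bb": ["A", "C"]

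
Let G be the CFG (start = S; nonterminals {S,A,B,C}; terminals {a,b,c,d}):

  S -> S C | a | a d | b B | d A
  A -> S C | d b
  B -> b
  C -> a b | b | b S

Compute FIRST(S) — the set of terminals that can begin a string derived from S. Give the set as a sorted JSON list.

FIRST iteration:
[1]
  A via A→d b: +{d}
  B via B→b: +{b}
  C via C→a b: +{a}
  C via C→b: +{b}
  S via S→a: +{a}
  S via S→b B: +{b}
  S via S→d A: +{d}
  FIRST(S)={a,b,d}  FIRST(A)={d}  FIRST(B)={b}  FIRST(C)={a,b}
[2]
  A via A→S C: +{a,b}
  FIRST(S)={a,b,d}  FIRST(A)={a,b,d}  FIRST(B)={b}  FIRST(C)={a,b}
[3] done
  FIRST(S)={a,b,d}  FIRST(A)={a,b,d}  FIRST(B)={b}  FIRST(C)={a,b}

FIRST(S) = ["a", "b", "d"]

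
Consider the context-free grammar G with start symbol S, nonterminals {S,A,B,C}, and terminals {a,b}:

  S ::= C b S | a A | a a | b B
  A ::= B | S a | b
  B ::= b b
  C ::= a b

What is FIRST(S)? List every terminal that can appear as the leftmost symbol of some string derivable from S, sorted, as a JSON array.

Compute FIRST by fixpoint:
[1]
  A via A→b: +{b}
  B via B→b b: +{b}
  C via C→a b: +{a}
  S via S→C b S: +{a}
  S via S→b B: +{b}
  FIRST(S)={a,b}  FIRST(A)={b}  FIRST(B)={b}  FIRST(C)={a}
[2]
  A via A→S a: +{a}
  FIRST(S)={a,b}  FIRST(A)={a,b}  FIRST(B)={b}  FIRST(C)={a}
[3] done
  FIRST(S)={a,b}  FIRST(A)={a,b}  FIRST(B)={b}  FIRST(C)={a}

FIRST(S) = ["a", "b"]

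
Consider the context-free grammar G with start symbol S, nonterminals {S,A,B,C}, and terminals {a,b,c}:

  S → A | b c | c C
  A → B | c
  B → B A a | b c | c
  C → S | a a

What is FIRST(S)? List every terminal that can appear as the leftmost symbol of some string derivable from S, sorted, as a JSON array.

FIRST iteration:
iter 1:
  A via A→c: +{c}
  B via B→b c: +{b}
  B via B→c: +{c}
  C via C→a a: +{a}
  S via S→A: +{c}
  S via S→b c: +{b}
  FIRST(S)={b,c}  FIRST(A)={c}  FIRST(B)={b,c}  FIRST(C)={a}
iter 2:
  A via A→B: +{b}
  C via C→S: +{b,c}
  FIRST(S)={b,c}  FIRST(A)={b,c}  FIRST(B)={b,c}  FIRST(C)={a,b,c}
iter 3: — fixpoint
  FIRST(S)={b,c}  FIRST(A)={b,c}  FIRST(B)={b,c}  FIRST(C)={a,b,c}

FIRST(S) = ["b", "c"]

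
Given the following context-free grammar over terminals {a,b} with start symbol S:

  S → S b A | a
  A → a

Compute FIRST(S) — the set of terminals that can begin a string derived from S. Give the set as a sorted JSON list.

FIRST sets, iterate to fixpoint:
pass 1:
  A via A→a: +{a}
  S via S→a: +{a}
  FIRST(S)={a}  FIRST(A)={a}
pass 2: (stable)
  FIRST(S)={a}  FIRST(A)={a}

FIRST(S) = ["a"]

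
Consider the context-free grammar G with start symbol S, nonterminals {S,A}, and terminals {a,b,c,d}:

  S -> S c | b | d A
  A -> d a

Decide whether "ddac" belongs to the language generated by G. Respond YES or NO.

Convert to CNF:
  S -> S T2 | T0 A | b
  A -> T0 T1
  T0 -> d
  T1 -> a
  T2 -> c

CYK table (by increasing span):
  T[0,0] 'd' = {T0}  orig:{}
  T[1,1] 'd' = {T0}  orig:{}
  T[2,2] 'a' = {T1}  orig:{}
  T[3,3] 'c' = {T2}  orig:{}
  T[0,1] 'dd' = ∅
  T[1,2] 'da' = {A}
  T[2,3] 'ac' = ∅
  T[0,2] 'dda' = {S}
  T[1,3] 'dac' = ∅
  T[0,3] 'ddac' = {S}

S ∈ T[0,3] ⇒ YES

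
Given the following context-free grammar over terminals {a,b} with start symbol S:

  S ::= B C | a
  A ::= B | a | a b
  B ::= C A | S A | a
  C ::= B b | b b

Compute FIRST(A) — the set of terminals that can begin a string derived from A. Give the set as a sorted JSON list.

Compute FIRST by fixpoint:
iter 1:
  A via A→a: +{a}
  B via B→a: +{a}
  C via C→B b: +{a}
  C via C→b b: +{b}
  S via S→B C: +{a}
  S: {a}  A: {a}  B: {a}  C: {a,b}
iter 2:
  B via B→C A: +{b}
  S via S→B C: +{b}
  S: {a,b}  A: {a}  B: {a,b}  C: {a,b}
iter 3:
  A via A→B: +{b}
  S: {a,b}  A: {a,b}  B: {a,b}  C: {a,b}
iter 4: (no change)
  S: {a,b}  A: {a,b}  B: {a,b}  C: {a,b}

FIRST(A) = ["a", "b"]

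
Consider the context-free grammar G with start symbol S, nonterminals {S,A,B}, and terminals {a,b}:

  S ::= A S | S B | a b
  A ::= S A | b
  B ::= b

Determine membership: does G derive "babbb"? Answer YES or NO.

Convert to CNF:
  S -> A S | S B | T0 T1
  A -> S A | b
  B -> b
  T0 -> a
  T1 -> b

CYK fill:
  [0..0]={A,B,T1}  "b"  orig:{A,B}
  [1..1]={T0}  "a"  orig:{}
  [2..2]={A,B,T1}  "b"  orig:{A,B}
  [3..3]={A,B,T1}  "b"  orig:{A,B}
  [4..4]={A,B,T1}  "b"  orig:{A,B}
  [0..1]=∅  "ba"
  [1..2]={S}  "ab"
  [2..3]=∅  "bb"
  [3..4]=∅  "bb"
  [0..2]={S}  "bab"
  [1..3]={A,S}  "abb"
  [2..4]=∅  "bbb"
  [0..3]={A,S}  "babb"
  [1..4]={A,S}  "abbb"
  [0..4]={A,S}  "babbb"

S ∈ T[0,4] ⇒ YES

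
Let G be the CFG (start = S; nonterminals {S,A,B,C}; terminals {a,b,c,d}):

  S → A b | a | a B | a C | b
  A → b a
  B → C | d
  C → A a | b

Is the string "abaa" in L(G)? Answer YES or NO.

CNF form of G:
  S -> A T0 | T1 B | T1 C | a | b
  A -> T0 T1
  B -> A T1 | b | d
  C -> A T1 | b
  T0 -> b
  T1 -> a

CYK fill:
  [0..0]={S,T1}  "a"  orig:{S}
  [1..1]={B,C,S,T0}  "b"  orig:{B,C,S}
  [2..2]={S,T1}  "a"  orig:{S}
  [3..3]={S,T1}  "a"  orig:{S}
  [0..1]={S}  "ab"
  [1..2]={A}  "ba"
  [2..3]=∅  "aa"
  [0..2]=∅  "aba"
  [1..3]={B,C}  "baa"
  [0..3]={S}  "abaa"

S ∈ T[0,3] ⇒ YES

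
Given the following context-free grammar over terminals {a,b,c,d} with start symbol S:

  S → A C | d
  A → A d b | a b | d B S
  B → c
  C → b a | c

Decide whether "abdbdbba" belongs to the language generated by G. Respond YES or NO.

Convert to CNF:
  S -> A C | d
  A -> A X3 | T0 X4 | T2 T1
  B -> c
  C -> T1 T2 | c
  T0 -> d
  T1 -> b
  T2 -> a
  X3 -> T0 T1
  X4 -> B S

Fill CYK table bottom-up:
  [0..0]={T2}  "a"  orig:{}
  [1..1]={T1}  "b"  orig:{}
  [2..2]={S,T0}  "d"  orig:{S}
  [3..3]={T1}  "b"  orig:{}
  [4..4]={S,T0}  "d"  orig:{S}
  [5..5]={T1}  "b"  orig:{}
  [6..6]={T1}  "b"  orig:{}
  [7..7]={T2}  "a"  orig:{}
  [0..1]={A}  "ab"
  [1..2]=∅  "bd"
  [2..3]={X3}  "db"  orig:{}
  [3..4]=∅  "bd"
  [4..5]={X3}  "db"  orig:{}
  [5..6]=∅  "bb"
  [6..7]={C}  "ba"
  [0..2]=∅  "abd"
  [1..3]=∅  "bdb"
  [2..4]=∅  "dbd"
  [3..5]=∅  "bdb"
  [4..6]=∅  "dbb"
  [5..7]=∅  "bba"
  [0..3]={A}  "abdb"
  [1..4]=∅  "bdbd"
  [2..5]=∅  "dbdb"
  [3..6]=∅  "bdbb"
  [4..7]=∅  "dbba"
  [0..4]=∅  "abdbd"
  [1..5]=∅  "bdbdb"
  [2..6]=∅  "dbdbb"
  [3..7]=∅  "bdbba"
  [0..5]={A}  "abdbdb"
  [1..6]=∅  "bdbdbb"
  [2..7]=∅  "dbdbba"
  [0..6]=∅  "abdbdbb"
  [1..7]=∅  "bdbdbba"
  [0..7]={S}  "abdbdbba"

S ∈ T[0,7] ⇒ YES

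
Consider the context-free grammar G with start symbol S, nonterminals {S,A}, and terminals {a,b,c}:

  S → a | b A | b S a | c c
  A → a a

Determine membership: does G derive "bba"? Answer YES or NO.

CNF form of G:
  S -> T1 A | T1 X3 | T2 T2 | a
  A -> T0 T0
  T0 -> a
  T1 -> b
  T2 -> c
  X3 -> S T0

CYK table (by increasing span):
  T[0,0] 'b' = {T1}  orig:{}
  T[1,1] 'b' = {T1}  orig:{}
  T[2,2] 'a' = {S,T0}  orig:{S}
  T[0,1] 'bb' = ∅
  T[1,2] 'ba' = ∅
  T[0,2] 'bba' = ∅

S ∉ T[0,2] ⇒ NO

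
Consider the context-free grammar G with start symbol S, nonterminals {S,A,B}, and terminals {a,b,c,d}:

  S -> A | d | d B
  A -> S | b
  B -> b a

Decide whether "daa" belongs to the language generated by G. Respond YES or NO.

Convert to CNF:
  S -> T0 B | b | d
  A -> T0 B | b | d
  B -> T1 T2
  T0 -> d
  T1 -> b
  T2 -> a

Fill CYK table bottom-up:
  cell(0,0) d: {A,S,T0}  orig:{A,S}
  cell(1,1) a: {T2}  orig:{}
  cell(2,2) a: {T2}  orig:{}
  cell(0,1) da: ∅
  cell(1,2) aa: ∅
  cell(0,2) daa: ∅

S ∉ T[0,2] ⇒ NO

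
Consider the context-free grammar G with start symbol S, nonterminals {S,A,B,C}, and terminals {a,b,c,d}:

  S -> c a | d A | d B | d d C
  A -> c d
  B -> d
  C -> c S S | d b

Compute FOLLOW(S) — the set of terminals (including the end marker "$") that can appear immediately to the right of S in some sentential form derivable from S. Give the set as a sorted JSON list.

Compute FIRST by fixpoint:
round 1:
  A via A→c d: +{c}
  B via B→d: +{d}
  C via C→c S S: +{c}
  C via C→d b: +{d}
  S via S→c a: +{c}
  S via S→d A: +{d}
  S: {c,d}  A: {c}  B: {d}  C: {c,d}
round 2: — fixpoint
  S: {c,d}  A: {c}  B: {d}  C: {c,d}

FOLLOW sets:
FOLLOW(S) := {$}
pass 1:
  C→c S S: FOLLOW(S) ⊇ FIRST(S) = {c,d}; new: +{c,d}
  S→d A: FOLLOW(A) ⊇ FOLLOW(S) ⊇ {$,c,d}; new: +{$,c,d}
  S→d B: FOLLOW(B) ⊇ FOLLOW(S) ⊇ {$,c,d}; new: +{$,c,d}
  S→d d C: FOLLOW(C) ⊇ FOLLOW(S) ⊇ {$,c,d}; new: +{$,c,d}
  S: {$,c,d}  A: {$,c,d}  B: {$,c,d}  C: {$,c,d}
pass 2: (stable)
  S: {$,c,d}  A: {$,c,d}  B: {$,c,d}  C: {$,c,d}

FOLLOW(S) = ["$", "c", "d"]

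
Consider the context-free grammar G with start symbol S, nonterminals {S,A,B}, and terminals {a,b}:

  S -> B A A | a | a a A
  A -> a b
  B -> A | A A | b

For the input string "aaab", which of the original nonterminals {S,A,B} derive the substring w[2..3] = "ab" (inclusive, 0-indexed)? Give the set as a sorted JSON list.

Convert to CNF:
  S -> B X2 | T0 X3 | a
  A -> T0 T1
  B -> A A | T0 T1 | b
  T0 -> a
  T1 -> b
  X2 -> A A
  X3 -> T0 A

CYK table (by increasing span) — only the sub-triangle for w[2..3]:
  cell(2,2) a: {S,T0}  orig:{S}
  cell(3,3) b: {B,T1}  orig:{B}
  cell(2,3) ab: {A,B}

Original NTs in T[2,3] deriving "ab": ["A", "B"]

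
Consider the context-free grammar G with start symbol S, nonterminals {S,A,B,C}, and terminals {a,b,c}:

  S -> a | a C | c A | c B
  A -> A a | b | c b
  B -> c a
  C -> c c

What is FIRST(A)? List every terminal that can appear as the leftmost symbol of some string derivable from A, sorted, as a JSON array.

FIRST iteration:
iter 1:
  A via A→b: +{b}
  A via A→c b: +{c}
  B via B→c a: +{c}
  C via C→c c: +{c}
  S via S→a: +{a}
  S via S→c A: +{c}
  S: {a,c}  A: {b,c}  B: {c}  C: {c}
iter 2: (stable)
  S: {a,c}  A: {b,c}  B: {c}  C: {c}

FIRST(A) = ["b", "c"]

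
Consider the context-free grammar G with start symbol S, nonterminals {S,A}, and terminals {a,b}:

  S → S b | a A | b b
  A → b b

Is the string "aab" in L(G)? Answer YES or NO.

Convert to CNF:
  S -> S T0 | T0 T0 | T1 A
  A -> T0 T0
  T0 -> b
  T1 -> a

Fill CYK table bottom-up:
  cell(0,0) a: {T1}  orig:{}
  cell(1,1) a: {T1}  orig:{}
  cell(2,2) b: {T0}  orig:{}
  cell(0,1) aa: ∅
  cell(1,2) ab: ∅
  cell(0,2) aab: ∅

S ∉ T[0,2] ⇒ NO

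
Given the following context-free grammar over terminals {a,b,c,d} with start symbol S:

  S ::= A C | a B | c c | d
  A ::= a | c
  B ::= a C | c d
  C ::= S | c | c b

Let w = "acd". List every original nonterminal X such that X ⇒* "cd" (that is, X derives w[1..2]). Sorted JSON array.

CNF form of G:
  S -> A C | T0 B | T1 T1 | d
  A -> a | c
  B -> T0 C | T1 T2
  C -> A C | T0 B | T1 T1 | T1 T3 | c | d
  T0 -> a
  T1 -> c
  T2 -> d
  T3 -> b

CYK fill (cells [i..j] with 1 ≤ i ≤ j ≤ 2 only):
  [1..1]={A,C,T1}  "c"  orig:{A,C}
  [2..2]={C,S,T2}  "d"  orig:{C,S}
  [1..2]={B,C,S}  "cd"

Original NTs in T[1,2] deriving "cd": ["B", "C", "S"]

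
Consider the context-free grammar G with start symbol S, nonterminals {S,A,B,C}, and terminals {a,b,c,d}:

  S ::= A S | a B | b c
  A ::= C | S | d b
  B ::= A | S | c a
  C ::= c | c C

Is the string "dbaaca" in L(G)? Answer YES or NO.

CNF form of G:
  S -> A S | T0 B | T1 T2
  A -> A S | T0 B | T1 T2 | T2 C | T3 T1 | c
  B -> A S | T0 B | T1 T2 | T2 C | T2 T0 | T3 T1 | c
  C -> T2 C | c
  T0 -> a
  T1 -> b
  T2 -> c
  T3 -> d

CYK fill:
  [0..0]={T3}  "d"  orig:{}
  [1..1]={T1}  "b"  orig:{}
  [2..2]={T0}  "a"  orig:{}
  [3..3]={T0}  "a"  orig:{}
  [4..4]={A,B,C,T2}  "c"  orig:{A,B,C}
  [5..5]={T0}  "a"  orig:{}
  [0..1]={A,B}  "db"
  [1..2]=∅  "ba"
  [2..3]=∅  "aa"
  [3..4]={A,B,S}  "ac"
  [4..5]={B}  "ca"
  [0..2]=∅  "dba"
  [1..3]=∅  "baa"
  [2..4]={A,B,S}  "aac"
  [3..5]={A,B,S}  "aca"
  [0..3]=∅  "dbaa"
  [1..4]=∅  "baac"
  [2..5]={A,B,S}  "aaca"
  [0..4]={A,B,S}  "dbaac"
  [1..5]=∅  "baaca"
  [0..5]={A,B,S}  "dbaaca"

S ∈ T[0,5] ⇒ YES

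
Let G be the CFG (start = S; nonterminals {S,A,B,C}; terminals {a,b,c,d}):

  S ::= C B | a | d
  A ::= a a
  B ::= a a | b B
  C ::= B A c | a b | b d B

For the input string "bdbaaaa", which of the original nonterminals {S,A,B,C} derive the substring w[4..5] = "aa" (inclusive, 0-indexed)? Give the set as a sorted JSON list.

CNF form of G:
  S -> C B | a | d
  A -> T0 T0
  B -> T0 T0 | T1 B
  C -> B X4 | T0 T1 | T1 X5
  T0 -> a
  T1 -> b
  T2 -> c
  T3 -> d
  X4 -> A T2
  X5 -> T3 B

Fill CYK table bottom-up (cells [i..j] with 4 ≤ i ≤ j ≤ 5 only):
  T[4,4] 'a' = {S,T0}  orig:{S}
  T[5,5] 'a' = {S,T0}  orig:{S}
  T[4,5] 'aa' = {A,B}

Original NTs in T[4,5] deriving "aa": ["A", "B"]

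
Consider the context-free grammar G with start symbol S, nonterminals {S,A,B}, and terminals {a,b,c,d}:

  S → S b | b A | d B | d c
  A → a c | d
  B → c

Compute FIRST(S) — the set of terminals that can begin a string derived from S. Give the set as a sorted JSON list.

FIRST sets, iterate to fixpoint:
pass 1:
  A via A→a c: +{a}
  A via A→d: +{d}
  B via B→c: +{c}
  S via S→b A: +{b}
  S via S→d B: +{d}
  FIRST[S]={b,d}  FIRST[A]={a,d}  FIRST[B]={c}
pass 2: done
  FIRST[S]={b,d}  FIRST[A]={a,d}  FIRST[B]={c}

FIRST(S) = ["b", "d"]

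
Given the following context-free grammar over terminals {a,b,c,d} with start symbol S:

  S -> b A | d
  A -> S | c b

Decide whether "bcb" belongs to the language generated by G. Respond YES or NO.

Convert to CNF:
  S -> T0 A | d
  A -> T0 A | T1 T0 | d
  T0 -> b
  T1 -> c

CYK table (by increasing span):
  T[0,0] 'b' = {T0}  orig:{}
  T[1,1] 'c' = {T1}  orig:{}
  T[2,2] 'b' = {T0}  orig:{}
  T[0,1] 'bc' = ∅
  T[1,2] 'cb' = {A}
  T[0,2] 'bcb' = {A,S}

S ∈ T[0,2] ⇒ YES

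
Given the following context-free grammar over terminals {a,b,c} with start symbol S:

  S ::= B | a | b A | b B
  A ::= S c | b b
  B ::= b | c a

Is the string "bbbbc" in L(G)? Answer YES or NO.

CNF form of G:
  S -> T0 T2 | T1 A | T1 B | a | b
  A -> S T0 | T1 T1
  B -> T0 T2 | b
  T0 -> c
  T1 -> b
  T2 -> a

Fill CYK table bottom-up:
  T[0,0] 'b' = {B,S,T1}  orig:{B,S}
  T[1,1] 'b' = {B,S,T1}  orig:{B,S}
  T[2,2] 'b' = {B,S,T1}  orig:{B,S}
  T[3,3] 'b' = {B,S,T1}  orig:{B,S}
  T[4,4] 'c' = {T0}  orig:{}
  T[0,1] 'bb' = {A,S}
  T[1,2] 'bb' = {A,S}
  T[2,3] 'bb' = {A,S}
  T[3,4] 'bc' = {A}
  T[0,2] 'bbb' = {S}
  T[1,3] 'bbb' = {S}
  T[2,4] 'bbc' = {A,S}
  T[0,3] 'bbbb' = ∅
  T[1,4] 'bbbc' = {A,S}
  T[0,4] 'bbbbc' = {S}

S ∈ T[0,4] ⇒ YES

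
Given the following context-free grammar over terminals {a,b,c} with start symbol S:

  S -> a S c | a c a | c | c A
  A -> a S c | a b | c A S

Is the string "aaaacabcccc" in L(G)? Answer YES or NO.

Convert to CNF:
  S -> T0 X5 | T0 X6 | T1 A | c
  A -> T0 T2 | T0 X3 | T1 X4
  T0 -> a
  T1 -> c
  T2 -> b
  X3 -> S T1
  X4 -> A S
  X5 -> S T1
  X6 -> T1 T0

Fill CYK table bottom-up:
  T[0,0] 'a' = {T0}  orig:{}
  T[1,1] 'a' = {T0}  orig:{}
  T[2,2] 'a' = {T0}  orig:{}
  T[3,3] 'a' = {T0}  orig:{}
  T[4,4] 'c' = {S,T1}  orig:{S}
  T[5,5] 'a' = {T0}  orig:{}
  T[6,6] 'b' = {T2}  orig:{}
  T[7,7] 'c' = {S,T1}  orig:{S}
  T[8,8] 'c' = {S,T1}  orig:{S}
  T[9,9] 'c' = {S,T1}  orig:{S}
  T[10,10] 'c' = {S,T1}  orig:{S}
  T[0,1] 'aa' = ∅
  T[1,2] 'aa' = ∅
  T[2,3] 'aa' = ∅
  T[3,4] 'ac' = ∅
  T[4,5] 'ca' = {X6}  orig:{}
  T[5,6] 'ab' = {A}
  T[6,7] 'bc' = ∅
  T[7,8] 'cc' = {X3,X5}  orig:{}
  T[8,9] 'cc' = {X3,X5}  orig:{}
  T[9,10] 'cc' = {X3,X5}  orig:{}
  T[0,2] 'aaa' = ∅
  T[1,3] 'aaa' = ∅
  T[2,4] 'aac' = ∅
  T[3,5] 'aca' = {S}
  T[4,6] 'cab' = {S}
  T[5,7] 'abc' = {X4}  orig:{}
  T[6,8] 'bcc' = ∅
  T[7,9] 'ccc' = ∅
  T[8,10] 'ccc' = ∅
  T[0,3] 'aaaa' = ∅
  T[1,4] 'aaac' = ∅
  T[2,5] 'aaca' = ∅
  T[3,6] 'acab' = ∅
  T[4,7] 'cabc' = {A,X3,X5}  orig:{A}
  T[5,8] 'abcc' = ∅
  T[6,9] 'bccc' = ∅
  T[7,10] 'cccc' = ∅
  T[0,4] 'aaaac' = ∅
  T[1,5] 'aaaca' = ∅
  T[2,6] 'aacab' = ∅
  T[3,7] 'acabc' = {A,S}
  T[4,8] 'cabcc' = {X4}  orig:{}
  T[5,9] 'abccc' = ∅
  T[6,10] 'bcccc' = ∅
  T[0,5] 'aaaaca' = ∅
  T[1,6] 'aaacab' = ∅
  T[2,7] 'aacabc' = ∅
  T[3,8] 'acabcc' = {X3,X4,X5}  orig:{}
  T[4,9] 'cabccc' = ∅
  T[5,10] 'abcccc' = ∅
  T[0,6] 'aaaacab' = ∅
  T[1,7] 'aaacabc' = ∅
  T[2,8] 'aacabcc' = {A,S}
  T[3,9] 'acabccc' = ∅
  T[4,10] 'cabcccc' = ∅
  T[0,7] 'aaaacabc' = ∅
  T[1,8] 'aaacabcc' = ∅
  T[2,9] 'aacabccc' = {X3,X4,X5}  orig:{}
  T[3,10] 'acabcccc' = ∅
  T[0,8] 'aaaacabcc' = ∅
  T[1,9] 'aaacabccc' = {A,S}
  T[2,10] 'aacabcccc' = ∅
  T[0,9] 'aaaacabccc' = ∅
  T[1,10] 'aaacabcccc' = {X3,X4,X5}  orig:{}
  T[0,10] 'aaaacabcccc' = {A,S}

S ∈ T[0,10] ⇒ YES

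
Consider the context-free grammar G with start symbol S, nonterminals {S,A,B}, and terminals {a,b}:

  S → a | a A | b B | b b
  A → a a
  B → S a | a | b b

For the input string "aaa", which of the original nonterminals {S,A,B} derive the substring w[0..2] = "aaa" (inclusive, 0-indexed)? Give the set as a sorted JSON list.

Convert to CNF:
  S -> T0 A | T1 B | T1 T1 | a
  A -> T0 T0
  B -> S T0 | T1 T1 | a
  T0 -> a
  T1 -> b

Fill CYK table bottom-up — only the sub-triangle for w[0..2]:
  T[0,0] 'a' = {B,S,T0}  orig:{B,S}
  T[1,1] 'a' = {B,S,T0}  orig:{B,S}
  T[2,2] 'a' = {B,S,T0}  orig:{B,S}
  T[0,1] 'aa' = {A,B}
  T[1,2] 'aa' = {A,B}
  T[0,2] 'aaa' = {S}

Original NTs in T[0,2] deriving "aaa": ["S"]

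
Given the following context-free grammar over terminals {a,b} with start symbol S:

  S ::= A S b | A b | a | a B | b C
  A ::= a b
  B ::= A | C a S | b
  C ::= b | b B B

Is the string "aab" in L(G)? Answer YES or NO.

CNF form of G:
  S -> A T1 | A X4 | T0 B | T1 C | a
  A -> T0 T1
  B -> C X2 | T0 T1 | b
  C -> T1 X3 | b
  T0 -> a
  T1 -> b
  X2 -> T0 S
  X3 -> B B
  X4 -> S T1

CYK fill:
  cell(0,0) a: {S,T0}  orig:{S}
  cell(1,1) a: {S,T0}  orig:{S}
  cell(2,2) b: {B,C,T1}  orig:{B,C}
  cell(0,1) aa: {X2}  orig:{}
  cell(1,2) ab: {A,B,S,X4}  orig:{A,B,S}
  cell(0,2) aab: {S,X2}  orig:{S}

S ∈ T[0,2] ⇒ YES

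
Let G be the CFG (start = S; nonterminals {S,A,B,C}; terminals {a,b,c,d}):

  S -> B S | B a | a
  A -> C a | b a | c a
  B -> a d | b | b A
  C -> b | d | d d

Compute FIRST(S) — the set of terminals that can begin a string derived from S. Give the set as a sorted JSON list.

Compute FIRST by fixpoint:
[1]
  A via A→b a: +{b}
  A via A→c a: +{c}
  B via B→a d: +{a}
  B via B→b: +{b}
  C via C→b: +{b}
  C via C→d: +{d}
  S via S→B S: +{a,b}
  S: {a,b}  A: {b,c}  B: {a,b}  C: {b,d}
[2]
  A via A→C a: +{d}
  S: {a,b}  A: {b,c,d}  B: {a,b}  C: {b,d}
[3] — fixpoint
  S: {a,b}  A: {b,c,d}  B: {a,b}  C: {b,d}

FIRST(S) = ["a", "b"]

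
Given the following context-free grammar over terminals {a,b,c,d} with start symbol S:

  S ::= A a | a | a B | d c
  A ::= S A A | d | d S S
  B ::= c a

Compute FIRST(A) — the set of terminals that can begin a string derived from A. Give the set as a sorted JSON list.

FIRST iteration:
pass 1:
  A via A→d: +{d}
  B via B→c a: +{c}
  S via S→A a: +{d}
  S via S→a: +{a}
  FIRST[S]={a,d}  FIRST[A]={d}  FIRST[B]={c}
pass 2:
  A via A→S A A: +{a}
  FIRST[S]={a,d}  FIRST[A]={a,d}  FIRST[B]={c}
pass 3: (no change)
  FIRST[S]={a,d}  FIRST[A]={a,d}  FIRST[B]={c}

FIRST(A) = ["a", "d"]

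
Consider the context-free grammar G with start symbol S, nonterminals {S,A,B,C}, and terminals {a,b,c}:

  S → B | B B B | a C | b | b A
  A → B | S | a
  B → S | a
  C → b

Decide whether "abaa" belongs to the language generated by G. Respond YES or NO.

CNF form of G:
  S -> B X4 | T0 C | T1 A | a | b
  A -> B X2 | T0 C | T1 A | a | b
  B -> B X3 | T0 C | T1 A | a | b
  C -> b
  T0 -> a
  T1 -> b
  X2 -> B B
  X3 -> B B
  X4 -> B B

CYK fill:
  T[0,0] 'a' = {A,B,S,T0}  orig:{A,B,S}
  T[1,1] 'b' = {A,B,C,S,T1}  orig:{A,B,C,S}
  T[2,2] 'a' = {A,B,S,T0}  orig:{A,B,S}
  T[3,3] 'a' = {A,B,S,T0}  orig:{A,B,S}
  T[0,1] 'ab' = {A,B,S,X2,X3,X4}  orig:{A,B,S}
  T[1,2] 'ba' = {A,B,S,X2,X3,X4}  orig:{A,B,S}
  T[2,3] 'aa' = {X2,X3,X4}  orig:{}
  T[0,2] 'aba' = {A,B,S,X2,X3,X4}  orig:{A,B,S}
  T[1,3] 'baa' = {A,B,S,X2,X3,X4}  orig:{A,B,S}
  T[0,3] 'abaa' = {A,B,S,X2,X3,X4}  orig:{A,B,S}

S ∈ T[0,3] ⇒ YES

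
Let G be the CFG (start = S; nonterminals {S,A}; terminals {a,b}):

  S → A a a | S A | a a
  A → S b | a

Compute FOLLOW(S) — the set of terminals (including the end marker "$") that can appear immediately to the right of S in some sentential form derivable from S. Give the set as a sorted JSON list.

Compute FIRST by fixpoint:
round 1:
  A via A→a: +{a}
  S via S→A a a: +{a}
  FIRST(S)={a}  FIRST(A)={a}
round 2: — fixpoint
  FIRST(S)={a}  FIRST(A)={a}

Compute FOLLOW by fixpoint:
initialize: $ ∈ FOLLOW(S)
[1]
  A→S b: FOLLOW(S) ⊇ FIRST(b) = {b}; new: +{b}
  S→A a a: FOLLOW(A) ⊇ FIRST(a) = {a}; new: +{a}
  S→S A: FOLLOW(S) ⊇ FIRST(A) = {a}; new: +{a}
  S→S A: FOLLOW(A) ⊇ FOLLOW(S) ⊇ {$,a,b}; new: +{$,b}
  FOLLOW(S)={$,a,b}  FOLLOW(A)={$,a,b}
[2] done
  FOLLOW(S)={$,a,b}  FOLLOW(A)={$,a,b}

FOLLOW(S) = ["$", "a", "b"]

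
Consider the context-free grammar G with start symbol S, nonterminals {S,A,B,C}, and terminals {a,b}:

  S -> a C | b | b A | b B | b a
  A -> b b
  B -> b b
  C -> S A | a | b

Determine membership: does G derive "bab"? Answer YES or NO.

Convert to CNF:
  S -> T0 A | T0 B | T0 T1 | T1 C | b
  A -> T0 T0
  B -> T0 T0
  C -> S A | a | b
  T0 -> b
  T1 -> a

CYK fill:
  cell(0,0) b: {C,S,T0}  orig:{C,S}
  cell(1,1) a: {C,T1}  orig:{C}
  cell(2,2) b: {C,S,T0}  orig:{C,S}
  cell(0,1) ba: {S}
  cell(1,2) ab: {S}
  cell(0,2) bab: ∅

S ∉ T[0,2] ⇒ NO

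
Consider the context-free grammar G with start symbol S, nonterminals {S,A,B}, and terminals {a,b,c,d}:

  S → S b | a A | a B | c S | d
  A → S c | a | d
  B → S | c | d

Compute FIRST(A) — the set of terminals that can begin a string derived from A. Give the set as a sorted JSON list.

Compute FIRST by fixpoint:
pass 1:
  A via A→a: +{a}
  A via A→d: +{d}
  B via B→c: +{c}
  B via B→d: +{d}
  S via S→a A: +{a}
  S via S→c S: +{c}
  S via S→d: +{d}
  FIRST[S]={a,c,d}  FIRST[A]={a,d}  FIRST[B]={c,d}
pass 2:
  A via A→S c: +{c}
  B via B→S: +{a}
  FIRST[S]={a,c,d}  FIRST[A]={a,c,d}  FIRST[B]={a,c,d}
pass 3: — fixpoint
  FIRST[S]={a,c,d}  FIRST[A]={a,c,d}  FIRST[B]={a,c,d}

FIRST(A) = ["a", "c", "d"]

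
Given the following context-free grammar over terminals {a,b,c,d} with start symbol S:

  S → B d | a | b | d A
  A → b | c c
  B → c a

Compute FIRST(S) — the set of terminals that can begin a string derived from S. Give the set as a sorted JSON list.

Compute FIRST by fixpoint:
[1]
  A via A→b: +{b}
  A via A→c c: +{c}
  B via B→c a: +{c}
  S via S→B d: +{c}
  S via S→a: +{a}
  S via S→b: +{b}
  S via S→d A: +{d}
  FIRST(S)={a,b,c,d}  FIRST(A)={b,c}  FIRST(B)={c}
[2] (no change)
  FIRST(S)={a,b,c,d}  FIRST(A)={b,c}  FIRST(B)={c}

FIRST(S) = ["a", "b", "c", "d"]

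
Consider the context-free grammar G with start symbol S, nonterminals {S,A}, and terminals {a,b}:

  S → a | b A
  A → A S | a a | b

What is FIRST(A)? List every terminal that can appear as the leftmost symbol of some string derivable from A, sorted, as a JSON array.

FIRST iteration:
pass 1:
  A via A→a a: +{a}
  A via A→b: +{b}
  S via S→a: +{a}
  S via S→b A: +{b}
  FIRST[S]={a,b}  FIRST[A]={a,b}
pass 2: (stable)
  FIRST[S]={a,b}  FIRST[A]={a,b}

FIRST(A) = ["a", "b"]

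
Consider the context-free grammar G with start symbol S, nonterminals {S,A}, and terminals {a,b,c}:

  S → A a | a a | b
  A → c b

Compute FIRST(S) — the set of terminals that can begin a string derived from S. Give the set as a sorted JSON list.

FIRST iteration:
round 1:
  A via A→c b: +{c}
  S via S→A a: +{c}
  S via S→a a: +{a}
  S via S→b: +{b}
  S: {a,b,c}  A: {c}
round 2: — fixpoint
  S: {a,b,c}  A: {c}

FIRST(S) = ["a", "b", "c"]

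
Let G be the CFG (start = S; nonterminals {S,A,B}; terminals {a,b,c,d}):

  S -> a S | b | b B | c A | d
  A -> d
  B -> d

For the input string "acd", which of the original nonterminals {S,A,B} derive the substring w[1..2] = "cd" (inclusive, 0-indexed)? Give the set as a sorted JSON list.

CNF form of G:
  S -> T0 S | T1 B | T2 A | b | d
  A -> d
  B -> d
  T0 -> a
  T1 -> b
  T2 -> c

CYK fill, restricted to cells inside w[1..2]:
  cell(1,1) c: {T2}  orig:{}
  cell(2,2) d: {A,B,S}
  cell(1,2) cd: {S}

Original NTs in T[1,2] deriving "cd": ["S"]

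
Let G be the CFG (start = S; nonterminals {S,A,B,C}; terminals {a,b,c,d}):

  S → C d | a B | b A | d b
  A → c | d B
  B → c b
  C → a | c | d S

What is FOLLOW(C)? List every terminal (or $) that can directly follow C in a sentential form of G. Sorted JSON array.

FIRST sets, iterate to fixpoint:
iter 1:
  A via A→c: +{c}
  A via A→d B: +{d}
  B via B→c b: +{c}
  C via C→a: +{a}
  C via C→c: +{c}
  C via C→d S: +{d}
  S via S→C d: +{a,c,d}
  S via S→b A: +{b}
  FIRST[S]={a,b,c,d}  FIRST[A]={c,d}  FIRST[B]={c}  FIRST[C]={a,c,d}
iter 2: — fixpoint
  FIRST[S]={a,b,c,d}  FIRST[A]={c,d}  FIRST[B]={c}  FIRST[C]={a,c,d}

FOLLOW iteration:
initialize: $ ∈ FOLLOW(S)
round 1:
  S→C d: FOLLOW(C) ⊇ FIRST(d) = {d}; new: +{d}
  S→a B: FOLLOW(B) ⊇ FOLLOW(S) ⊇ {$}; new: +{$}
  S→b A: FOLLOW(A) ⊇ FOLLOW(S) ⊇ {$}; new: +{$}
  FOLLOW(S)={$}  FOLLOW(A)={$}  FOLLOW(B)={$}  FOLLOW(C)={d}
round 2:
  C→d S: FOLLOW(S) ⊇ FOLLOW(C) ⊇ {d}; new: +{d}
  S→a B: FOLLOW(B) ⊇ FOLLOW(S) ⊇ {$,d}; new: +{d}
  S→b A: FOLLOW(A) ⊇ FOLLOW(S) ⊇ {$,d}; new: +{d}
  FOLLOW(S)={$,d}  FOLLOW(A)={$,d}  FOLLOW(B)={$,d}  FOLLOW(C)={d}
round 3: (no change)
  FOLLOW(S)={$,d}  FOLLOW(A)={$,d}  FOLLOW(B)={$,d}  FOLLOW(C)={d}

FOLLOW(C) = ["d"]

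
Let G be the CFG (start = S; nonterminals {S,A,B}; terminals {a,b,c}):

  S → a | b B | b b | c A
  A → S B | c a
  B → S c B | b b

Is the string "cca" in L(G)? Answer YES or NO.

Convert to CNF:
  S -> T0 A | T2 B | T2 T2 | a
  A -> S B | T0 T1
  B -> S X3 | T2 T2
  T0 -> c
  T1 -> a
  T2 -> b
  X3 -> T0 B

Fill CYK table bottom-up:
  [0..0]={T0}  "c"  orig:{}
  [1..1]={T0}  "c"  orig:{}
  [2..2]={S,T1}  "a"  orig:{S}
  [0..1]=∅  "cc"
  [1..2]={A}  "ca"
  [0..2]={S}  "cca"

S ∈ T[0,2] ⇒ YES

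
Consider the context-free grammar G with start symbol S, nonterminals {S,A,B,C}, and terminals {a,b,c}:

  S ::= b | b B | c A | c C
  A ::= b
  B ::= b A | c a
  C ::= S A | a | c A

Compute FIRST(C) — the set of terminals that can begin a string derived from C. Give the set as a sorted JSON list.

FIRST sets, iterate to fixpoint:
round 1:
  A via A→b: +{b}
  B via B→b A: +{b}
  B via B→c a: +{c}
  C via C→a: +{a}
  C via C→c A: +{c}
  S via S→b: +{b}
  S via S→c A: +{c}
  FIRST[S]={b,c}  FIRST[A]={b}  FIRST[B]={b,c}  FIRST[C]={a,c}
round 2:
  C via C→S A: +{b}
  FIRST[S]={b,c}  FIRST[A]={b}  FIRST[B]={b,c}  FIRST[C]={a,b,c}
round 3: (no change)
  FIRST[S]={b,c}  FIRST[A]={b}  FIRST[B]={b,c}  FIRST[C]={a,b,c}

FIRST(C) = ["a", "b", "c"]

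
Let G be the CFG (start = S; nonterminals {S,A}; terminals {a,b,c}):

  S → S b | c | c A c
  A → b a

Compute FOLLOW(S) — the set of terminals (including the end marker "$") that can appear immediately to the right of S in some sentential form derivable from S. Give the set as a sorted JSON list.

FIRST iteration:
round 1:
  A via A→b a: +{b}
  S via S→c: +{c}
  FIRST[S]={c}  FIRST[A]={b}
round 2: — fixpoint
  FIRST[S]={c}  FIRST[A]={b}

FOLLOW sets:
seed FOLLOW(S) with $
round 1:
  S→S b: FOLLOW(S) ⊇ FIRST(b) = {b}; new: +{b}
  S→c A c: FOLLOW(A) ⊇ FIRST(c) = {c}; new: +{c}
  S: {$,b}  A: {c}
round 2: — fixpoint
  S: {$,b}  A: {c}

FOLLOW(S) = ["$", "b"]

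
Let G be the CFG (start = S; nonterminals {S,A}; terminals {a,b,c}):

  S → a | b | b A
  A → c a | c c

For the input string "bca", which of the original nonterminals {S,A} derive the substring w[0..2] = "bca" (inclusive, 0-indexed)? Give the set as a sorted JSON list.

Convert to CNF:
  S -> T2 A | a | b
  A -> T0 T0 | T0 T1
  T0 -> c
  T1 -> a
  T2 -> b

Fill CYK table bottom-up, restricted to cells inside w[0..2]:
  T[0,0] 'b' = {S,T2}  orig:{S}
  T[1,1] 'c' = {T0}  orig:{}
  T[2,2] 'a' = {S,T1}  orig:{S}
  T[0,1] 'bc' = ∅
  T[1,2] 'ca' = {A}
  T[0,2] 'bca' = {S}

Original NTs in T[0,2] deriving "bca": ["S"]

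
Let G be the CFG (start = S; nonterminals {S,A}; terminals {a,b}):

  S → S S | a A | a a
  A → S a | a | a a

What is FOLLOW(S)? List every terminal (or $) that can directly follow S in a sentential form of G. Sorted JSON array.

FIRST sets, iterate to fixpoint:
pass 1:
  A via A→a: +{a}
  S via S→a A: +{a}
  S: {a}  A: {a}
pass 2: — fixpoint
  S: {a}  A: {a}

FOLLOW iteration:
initialize: $ ∈ FOLLOW(S)
[1]
  A→S a: FOLLOW(S) ⊇ FIRST(a) = {a}; new: +{a}
  S→a A: FOLLOW(A) ⊇ FOLLOW(S) ⊇ {$,a}; new: +{$,a}
  S: {$,a}  A: {$,a}
[2] done
  S: {$,a}  A: {$,a}

FOLLOW(S) = ["$", "a"]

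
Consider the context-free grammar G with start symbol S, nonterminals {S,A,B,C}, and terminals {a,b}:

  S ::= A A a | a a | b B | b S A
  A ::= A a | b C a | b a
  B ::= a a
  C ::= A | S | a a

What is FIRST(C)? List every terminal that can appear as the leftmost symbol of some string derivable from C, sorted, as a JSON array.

FIRST iteration:
pass 1:
  A via A→b C a: +{b}
  B via B→a a: +{a}
  C via C→A: +{b}
  C via C→a a: +{a}
  S via S→A A a: +{b}
  S via S→a a: +{a}
  FIRST[S]={a,b}  FIRST[A]={b}  FIRST[B]={a}  FIRST[C]={a,b}
pass 2: (no change)
  FIRST[S]={a,b}  FIRST[A]={b}  FIRST[B]={a}  FIRST[C]={a,b}

FIRST(C) = ["a", "b"]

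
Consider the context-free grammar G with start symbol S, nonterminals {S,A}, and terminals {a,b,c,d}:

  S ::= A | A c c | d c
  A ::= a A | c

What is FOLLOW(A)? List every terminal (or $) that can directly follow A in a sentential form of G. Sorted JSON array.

FIRST sets, iterate to fixpoint:
iter 1:
  A via A→a A: +{a}
  A via A→c: +{c}
  S via S→A: +{a,c}
  S via S→d c: +{d}
  S: {a,c,d}  A: {a,c}
iter 2: — fixpoint
  S: {a,c,d}  A: {a,c}

FOLLOW iteration:
initialize: $ ∈ FOLLOW(S)
[1]
  S→A: FOLLOW(A) ⊇ FOLLOW(S) ⊇ {$}; new: +{$}
  S→A c c: FOLLOW(A) ⊇ FIRST(c) = {c}; new: +{c}
  FOLLOW[S]={$}  FOLLOW[A]={$,c}
[2] — fixpoint
  FOLLOW[S]={$}  FOLLOW[A]={$,c}

FOLLOW(A) = ["$", "c"]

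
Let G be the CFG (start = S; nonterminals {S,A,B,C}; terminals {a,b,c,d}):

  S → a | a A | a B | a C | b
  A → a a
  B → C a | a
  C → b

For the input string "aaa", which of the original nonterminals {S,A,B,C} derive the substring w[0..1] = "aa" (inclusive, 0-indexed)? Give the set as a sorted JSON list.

Convert to CNF:
  S -> T0 A | T0 B | T0 C | a | b
  A -> T0 T0
  B -> C T0 | a
  C -> b
  T0 -> a

CYK fill (cells [i..j] with 0 ≤ i ≤ j ≤ 1 only):
  [0..0]={B,S,T0}  "a"  orig:{B,S}
  [1..1]={B,S,T0}  "a"  orig:{B,S}
  [0..1]={A,S}  "aa"

Original NTs in T[0,1] deriving "aa": ["A", "S"]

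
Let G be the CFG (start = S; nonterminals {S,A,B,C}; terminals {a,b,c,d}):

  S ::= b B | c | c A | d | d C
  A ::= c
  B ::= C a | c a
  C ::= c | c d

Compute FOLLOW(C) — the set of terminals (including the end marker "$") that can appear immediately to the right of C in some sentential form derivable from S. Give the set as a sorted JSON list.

Compute FIRST by fixpoint:
[1]
  A via A→c: +{c}
  B via B→c a: +{c}
  C via C→c: +{c}
  S via S→b B: +{b}
  S via S→c: +{c}
  S via S→d: +{d}
  S: {b,c,d}  A: {c}  B: {c}  C: {c}
[2] done
  S: {b,c,d}  A: {c}  B: {c}  C: {c}

Compute FOLLOW by fixpoint:
seed FOLLOW(S) with $
iter 1:
  B→C a: FOLLOW(C) ⊇ FIRST(a) = {a}; new: +{a}
  S→b B: FOLLOW(B) ⊇ FOLLOW(S) ⊇ {$}; new: +{$}
  S→c A: FOLLOW(A) ⊇ FOLLOW(S) ⊇ {$}; new: +{$}
  S→d C: FOLLOW(C) ⊇ FOLLOW(S) ⊇ {$}; new: +{$}
  S: {$}  A: {$}  B: {$}  C: {$,a}
iter 2: (stable)
  S: {$}  A: {$}  B: {$}  C: {$,a}

FOLLOW(C) = ["$", "a"]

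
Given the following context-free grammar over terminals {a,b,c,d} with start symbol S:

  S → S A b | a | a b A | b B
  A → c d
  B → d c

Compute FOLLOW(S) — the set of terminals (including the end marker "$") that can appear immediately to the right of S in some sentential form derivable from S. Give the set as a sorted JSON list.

Compute FIRST by fixpoint:
iter 1:
  A via A→c d: +{c}
  B via B→d c: +{d}
  S via S→a: +{a}
  S via S→b B: +{b}
  S: {a,b}  A: {c}  B: {d}
iter 2: — fixpoint
  S: {a,b}  A: {c}  B: {d}

FOLLOW sets:
seed FOLLOW(S) with $
[1]
  S→S A b: FOLLOW(S) ⊇ FIRST(A) = {c}; new: +{c}
  S→S A b: FOLLOW(A) ⊇ FIRST(b) = {b}; new: +{b}
  S→a b A: FOLLOW(A) ⊇ FOLLOW(S) ⊇ {$,c}; new: +{$,c}
  S→b B: FOLLOW(B) ⊇ FOLLOW(S) ⊇ {$,c}; new: +{$,c}
  FOLLOW[S]={$,c}  FOLLOW[A]={$,b,c}  FOLLOW[B]={$,c}
[2] — fixpoint
  FOLLOW[S]={$,c}  FOLLOW[A]={$,b,c}  FOLLOW[B]={$,c}

FOLLOW(S) = ["$", "c"]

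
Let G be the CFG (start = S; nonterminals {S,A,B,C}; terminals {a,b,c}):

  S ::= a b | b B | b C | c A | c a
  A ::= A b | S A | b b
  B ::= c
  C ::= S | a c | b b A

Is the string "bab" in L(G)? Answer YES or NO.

CNF form of G:
  S -> T0 B | T0 C | T1 T0 | T2 A | T2 T1
  A -> A T0 | S A | T0 T0
  B -> c
  C -> T0 B | T0 C | T0 X3 | T1 T0 | T1 T2 | T2 A | T2 T1
  T0 -> b
  T1 -> a
  T2 -> c
  X3 -> T0 A

CYK fill:
  T[0,0] 'b' = {T0}  orig:{}
  T[1,1] 'a' = {T1}  orig:{}
  T[2,2] 'b' = {T0}  orig:{}
  T[0,1] 'ba' = ∅
  T[1,2] 'ab' = {C,S}
  T[0,2] 'bab' = {C,S}

S ∈ T[0,2] ⇒ YES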